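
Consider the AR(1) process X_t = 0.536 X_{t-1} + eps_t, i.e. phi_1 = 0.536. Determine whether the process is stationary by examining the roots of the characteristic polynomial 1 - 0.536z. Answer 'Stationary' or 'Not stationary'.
\text{Stationary}

The AR(p) characteristic polynomial is P(z) = 1 - 0.536z.
Stationarity requires all roots to lie outside the unit circle, i.e. |z| > 1 for every root.
This is linear in z: 1 + (-0.536) z = 0  =>  z = -1/(-0.536) = 1.865672,  |z| = 1.865672.
Moduli of all roots: 1.8657.
All moduli strictly greater than 1? Yes.
Verdict: Stationary.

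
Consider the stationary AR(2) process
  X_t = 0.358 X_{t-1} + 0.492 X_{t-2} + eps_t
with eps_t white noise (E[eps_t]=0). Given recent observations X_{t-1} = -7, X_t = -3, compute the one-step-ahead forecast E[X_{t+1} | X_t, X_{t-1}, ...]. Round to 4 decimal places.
E[X_{t+1} \mid \mathcal F_t] = -4.5180

For an AR(p) model X_t = c + sum_i phi_i X_{t-i} + eps_t, the
one-step-ahead conditional mean is
  E[X_{t+1} | X_t, ...] = c + sum_i phi_i X_{t+1-i}.
Substitute known values:
  E[X_{t+1} | ...] = (0.358) * (-3) + (0.492) * (-7)
                   = -4.5180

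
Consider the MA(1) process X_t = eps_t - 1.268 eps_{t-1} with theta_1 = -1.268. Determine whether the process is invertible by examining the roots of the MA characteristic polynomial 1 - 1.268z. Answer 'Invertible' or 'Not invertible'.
\text{Not invertible}

The MA(q) characteristic polynomial is P(z) = 1 - 1.268z.
Invertibility requires all roots to lie outside the unit circle, i.e. |z| > 1 for every root.
This is linear in z: 1 + (-1.268) z = 0  =>  z = -1/(-1.268) = 0.788644,  |z| = 0.788644.
Moduli of all roots: 0.7886.
All moduli strictly greater than 1? No.
Verdict: Not invertible.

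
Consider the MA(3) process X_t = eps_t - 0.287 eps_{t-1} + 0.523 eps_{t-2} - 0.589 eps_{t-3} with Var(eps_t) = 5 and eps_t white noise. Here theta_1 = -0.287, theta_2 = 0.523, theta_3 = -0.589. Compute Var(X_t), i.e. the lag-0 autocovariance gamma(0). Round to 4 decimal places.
\gamma(0) = 8.5141

For an MA(q) process X_t = eps_t + sum_i theta_i eps_{t-i} with
Var(eps_t) = sigma^2, the variance is
  gamma(0) = sigma^2 * (1 + sum_i theta_i^2).
  sum_i theta_i^2 = (-0.287)^2 + (0.523)^2 + (-0.589)^2 = 0.082369 + 0.273529 + 0.346921 = 0.702819.
  gamma(0) = 5 * (1 + 0.702819) = 5 * 1.702819 = 8.514095, which rounds to 8.5141.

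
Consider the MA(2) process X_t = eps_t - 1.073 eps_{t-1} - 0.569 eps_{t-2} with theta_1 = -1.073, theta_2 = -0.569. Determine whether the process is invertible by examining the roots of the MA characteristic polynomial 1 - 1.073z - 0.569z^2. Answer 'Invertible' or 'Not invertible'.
\text{Not invertible}

The MA(q) characteristic polynomial is P(z) = 1 - 1.073z - 0.569z^2.
Invertibility requires all roots to lie outside the unit circle, i.e. |z| > 1 for every root.
Set 1 + (-1.073) z + (-0.569) z^2 = 0, i.e. a z^2 + b z + c = 0 with a = -0.569, b = -1.073, c = 1.
Discriminant D = b^2 - 4ac = (-1.073)^2 - 4*(-0.569)*1 = 1.151329 - (-2.276) = 3.427329.
D >= 0, so the roots are real: z = (-b +/- sqrt(D)) / (2a) = (1.073 +/- 1.851305) / (-1.138).
  z_1 = (1.073 + 1.851305) / (-1.138) = -2.5697,   |z_1| = 2.5697.
  z_2 = (1.073 - 1.851305) / (-1.138) = 0.6839,   |z_2| = 0.6839.
Moduli of all roots: 2.5697, 0.6839.
All moduli strictly greater than 1? No.
Verdict: Not invertible.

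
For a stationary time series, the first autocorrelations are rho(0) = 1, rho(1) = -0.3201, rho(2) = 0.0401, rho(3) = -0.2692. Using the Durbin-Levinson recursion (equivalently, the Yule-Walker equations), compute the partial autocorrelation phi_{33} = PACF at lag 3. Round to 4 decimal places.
\phi_{33} = -0.3109

The PACF at lag k is phi_{kk}, the last component of the solution
to the Yule-Walker system G_k phi = r_k where
  (G_k)_{ij} = rho(|i - j|), (r_k)_i = rho(i), i,j = 1..k.
Equivalently, Durbin-Levinson gives phi_{kk} iteratively:
  phi_{11} = rho(1)
  phi_{kk} = [rho(k) - sum_{j=1..k-1} phi_{k-1,j} rho(k-j)]
            / [1 - sum_{j=1..k-1} phi_{k-1,j} rho(j)],
  phi_{k,j} = phi_{k-1,j} - phi_{kk} phi_{k-1,k-j},  j = 1..k-1.
Step k = 1:
  phi_11 = rho(1) = -0.3201.
Step k = 2:
  phi_22 = [rho(2) - phi_11 rho(1)] / [1 - phi_11 rho(1)] = [0.0401 - (-0.3201)(-0.3201)] / [1 - (-0.3201)(-0.3201)]
         = -0.06236401 / 0.89753599 = -0.069484.
  Update: phi_21 = phi_11 - phi_22 phi_11 = -0.3201 - (-0.069484)(-0.3201) = -0.342342.
Step k = 3:
  phi_33 = [rho(3) - phi_21 rho(2) - phi_22 rho(1)] / [1 - phi_21 rho(1) - phi_22 rho(2)]
    numerator   = -0.2692 - (-0.342342)(0.0401) - (-0.069484)(-0.3201) = -0.27771379
    denominator = 1 - (-0.342342)(-0.3201) - (-0.069484)(0.0401) = 0.89320272
  phi_33 = -0.27771379 / 0.89320272 = -0.3109.
Therefore phi_{33} = -0.3109.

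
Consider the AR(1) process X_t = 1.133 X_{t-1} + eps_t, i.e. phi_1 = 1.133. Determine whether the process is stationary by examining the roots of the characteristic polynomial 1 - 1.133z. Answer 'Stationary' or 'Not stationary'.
\text{Not stationary}

The AR(p) characteristic polynomial is P(z) = 1 - 1.133z.
Stationarity requires all roots to lie outside the unit circle, i.e. |z| > 1 for every root.
This is linear in z: 1 + (-1.133) z = 0  =>  z = -1/(-1.133) = 0.882613,  |z| = 0.882613.
Moduli of all roots: 0.8826.
All moduli strictly greater than 1? No.
Verdict: Not stationary.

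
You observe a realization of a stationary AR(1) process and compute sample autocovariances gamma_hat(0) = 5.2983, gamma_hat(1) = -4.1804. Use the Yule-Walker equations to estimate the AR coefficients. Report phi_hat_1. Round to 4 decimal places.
\hat\phi_{1} = -0.7890

The Yule-Walker equations for an AR(p) process read, in matrix form,
  Gamma_p phi = r_p,   with   (Gamma_p)_{ij} = gamma(|i - j|),
                       (r_p)_i = gamma(i),   i,j = 1..p.
Substitute the sample gammas (Toeplitz matrix and right-hand side of size 1):
  Gamma_p = [[5.2983]]
  r_p     = [-4.1804]
With p = 1 this is the single equation gamma(0) phi_1 = gamma(1):
  phi_hat_1 = gamma(1) / gamma(0) = -4.1804 / 5.2983 = -0.7890.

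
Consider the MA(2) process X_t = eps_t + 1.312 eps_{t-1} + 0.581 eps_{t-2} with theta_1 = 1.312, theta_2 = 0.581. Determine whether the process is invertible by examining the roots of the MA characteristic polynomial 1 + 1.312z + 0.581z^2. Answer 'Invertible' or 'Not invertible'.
\text{Invertible}

The MA(q) characteristic polynomial is P(z) = 1 + 1.312z + 0.581z^2.
Invertibility requires all roots to lie outside the unit circle, i.e. |z| > 1 for every root.
Set 1 + (1.312) z + (0.581) z^2 = 0, i.e. a z^2 + b z + c = 0 with a = 0.581, b = 1.312, c = 1.
Discriminant D = b^2 - 4ac = (1.312)^2 - 4*(0.581)*1 = 1.721344 - (2.324) = -0.602656.
D < 0, so the roots are the complex-conjugate pair z = (-b +/- i sqrt(-D)) / (2a) = -1.1291 +/- 0.6681i.
For a conjugate pair |z|^2 = z * conj(z) = (product of roots) = c/a = 1/(0.581) = 1.72117, so |z| = sqrt(1.72117) = 1.3119 for both roots.
Moduli of all roots: 1.3119, 1.3119.
All moduli strictly greater than 1? Yes.
Verdict: Invertible.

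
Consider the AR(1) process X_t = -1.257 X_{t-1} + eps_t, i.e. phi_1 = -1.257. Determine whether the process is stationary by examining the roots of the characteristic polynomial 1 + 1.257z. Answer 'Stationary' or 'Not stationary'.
\text{Not stationary}

The AR(p) characteristic polynomial is P(z) = 1 + 1.257z.
Stationarity requires all roots to lie outside the unit circle, i.e. |z| > 1 for every root.
This is linear in z: 1 + (1.257) z = 0  =>  z = -1/(1.257) = -0.795545,  |z| = 0.795545.
Moduli of all roots: 0.7955.
All moduli strictly greater than 1? No.
Verdict: Not stationary.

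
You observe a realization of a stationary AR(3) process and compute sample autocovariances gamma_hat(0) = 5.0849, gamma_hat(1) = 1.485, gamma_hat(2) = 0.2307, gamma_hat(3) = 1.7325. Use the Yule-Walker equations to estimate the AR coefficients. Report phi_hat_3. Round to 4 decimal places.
\hat\phi_{3} = 0.3720

The Yule-Walker equations for an AR(p) process read, in matrix form,
  Gamma_p phi = r_p,   with   (Gamma_p)_{ij} = gamma(|i - j|),
                       (r_p)_i = gamma(i),   i,j = 1..p.
Substitute the sample gammas (Toeplitz matrix and right-hand side of size 3):
  Gamma_p = [[5.0849, 1.485, 0.2307], [1.485, 5.0849, 1.485], [0.2307, 1.485, 5.0849]]
  r_p     = [1.485, 0.2307, 1.7325]
Written out (R1..R3):
  (R1) 5.0849 phi_1 + 1.485 phi_2 + 0.2307 phi_3 = 1.485
  (R2) 1.485 phi_1 + 5.0849 phi_2 + 1.485 phi_3 = 0.2307
  (R3) 0.2307 phi_1 + 1.485 phi_2 + 5.0849 phi_3 = 1.7325
Gaussian elimination:
  R2 <- R2 - (1.485/5.0849) R1 = R2 - (0.292041) R1:  4.651219 phi_2 + 1.417626 phi_3 = -0.202981
  R3 <- R3 - (0.2307/5.0849) R1 = R3 - (0.04537) R1:  1.417626 phi_2 + 5.074433 phi_3 = 1.665126
  R3 <- R3 - (1.417626/4.651219) R2 = R3 - (0.304786) R2:  4.642361 phi_3 = 1.726992
Back-substitution:
  phi_hat_3 = 1.726992 / 4.642361 = 0.372007
  phi_hat_2 = (-0.202981 - (1.417626)(0.372007)) / 4.651219 = -0.157023
  phi_hat_1 = (1.485 - (1.485)(-0.157023) - (0.2307)(0.372007)) / 5.0849 = 0.32102
So phi_hat = [0.3210, -0.1570, 0.3720].
Therefore phi_hat_3 = 0.3720.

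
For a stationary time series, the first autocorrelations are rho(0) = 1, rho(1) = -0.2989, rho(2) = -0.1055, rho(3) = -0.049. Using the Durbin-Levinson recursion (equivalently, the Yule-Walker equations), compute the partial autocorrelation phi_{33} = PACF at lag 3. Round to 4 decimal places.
\phi_{33} = -0.1740

The PACF at lag k is phi_{kk}, the last component of the solution
to the Yule-Walker system G_k phi = r_k where
  (G_k)_{ij} = rho(|i - j|), (r_k)_i = rho(i), i,j = 1..k.
Equivalently, Durbin-Levinson gives phi_{kk} iteratively:
  phi_{11} = rho(1)
  phi_{kk} = [rho(k) - sum_{j=1..k-1} phi_{k-1,j} rho(k-j)]
            / [1 - sum_{j=1..k-1} phi_{k-1,j} rho(j)],
  phi_{k,j} = phi_{k-1,j} - phi_{kk} phi_{k-1,k-j},  j = 1..k-1.
Step k = 1:
  phi_11 = rho(1) = -0.2989.
Step k = 2:
  phi_22 = [rho(2) - phi_11 rho(1)] / [1 - phi_11 rho(1)] = [-0.1055 - (-0.2989)(-0.2989)] / [1 - (-0.2989)(-0.2989)]
         = -0.19484121 / 0.91065879 = -0.213956.
  Update: phi_21 = phi_11 - phi_22 phi_11 = -0.2989 - (-0.213956)(-0.2989) = -0.362852.
Step k = 3:
  phi_33 = [rho(3) - phi_21 rho(2) - phi_22 rho(1)] / [1 - phi_21 rho(1) - phi_22 rho(2)]
    numerator   = -0.049 - (-0.362852)(-0.1055) - (-0.213956)(-0.2989) = -0.15123238
    denominator = 1 - (-0.362852)(-0.2989) - (-0.213956)(-0.1055) = 0.86897128
  phi_33 = -0.15123238 / 0.86897128 = -0.174.
Therefore phi_{33} = -0.1740.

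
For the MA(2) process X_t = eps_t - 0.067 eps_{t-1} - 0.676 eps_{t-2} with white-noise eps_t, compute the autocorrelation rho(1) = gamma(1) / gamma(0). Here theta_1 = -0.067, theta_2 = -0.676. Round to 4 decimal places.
\rho(1) = -0.0149

For an MA(q) process with theta_0 = 1, the autocovariance is
  gamma(k) = sigma^2 * sum_{i=0..q-k} theta_i * theta_{i+k},
and rho(k) = gamma(k) / gamma(0). Sigma^2 cancels.
  numerator   = (1)*(-0.067) + (-0.067)*(-0.676) = -0.021708.
  denominator = (1)^2 + (-0.067)^2 + (-0.676)^2 = 1.461465.
  rho(1) = -0.021708 / 1.461465 = -0.0149.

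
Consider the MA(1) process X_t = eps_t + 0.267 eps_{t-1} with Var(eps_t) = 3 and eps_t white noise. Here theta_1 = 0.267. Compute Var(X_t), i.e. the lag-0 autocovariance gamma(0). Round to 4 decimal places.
\gamma(0) = 3.2139

For an MA(q) process X_t = eps_t + sum_i theta_i eps_{t-i} with
Var(eps_t) = sigma^2, the variance is
  gamma(0) = sigma^2 * (1 + sum_i theta_i^2).
  sum_i theta_i^2 = (0.267)^2 = 0.071289.
  gamma(0) = 3 * (1 + 0.071289) = 3 * 1.071289 = 3.213867, which rounds to 3.2139.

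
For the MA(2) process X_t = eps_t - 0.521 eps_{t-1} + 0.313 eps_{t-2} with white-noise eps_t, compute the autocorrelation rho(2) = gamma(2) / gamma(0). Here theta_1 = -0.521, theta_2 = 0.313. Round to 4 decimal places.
\rho(2) = 0.2286

For an MA(q) process with theta_0 = 1, the autocovariance is
  gamma(k) = sigma^2 * sum_{i=0..q-k} theta_i * theta_{i+k},
and rho(k) = gamma(k) / gamma(0). Sigma^2 cancels.
  numerator   = (1)*(0.313) = 0.313.
  denominator = (1)^2 + (-0.521)^2 + (0.313)^2 = 1.36941.
  rho(2) = 0.313 / 1.36941 = 0.2286.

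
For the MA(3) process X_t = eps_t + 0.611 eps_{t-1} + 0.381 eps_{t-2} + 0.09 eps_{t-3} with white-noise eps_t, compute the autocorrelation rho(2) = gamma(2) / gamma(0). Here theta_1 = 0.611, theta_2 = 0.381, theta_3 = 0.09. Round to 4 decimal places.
\rho(2) = 0.2856

For an MA(q) process with theta_0 = 1, the autocovariance is
  gamma(k) = sigma^2 * sum_{i=0..q-k} theta_i * theta_{i+k},
and rho(k) = gamma(k) / gamma(0). Sigma^2 cancels.
  numerator   = (1)*(0.381) + (0.611)*(0.09) = 0.43599.
  denominator = (1)^2 + (0.611)^2 + (0.381)^2 + (0.09)^2 = 1.526582.
  rho(2) = 0.43599 / 1.526582 = 0.2856.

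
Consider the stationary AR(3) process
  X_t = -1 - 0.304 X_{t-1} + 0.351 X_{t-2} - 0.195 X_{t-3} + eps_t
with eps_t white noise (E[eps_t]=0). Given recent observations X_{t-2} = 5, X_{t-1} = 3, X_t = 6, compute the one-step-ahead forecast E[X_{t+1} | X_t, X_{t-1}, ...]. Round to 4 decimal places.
E[X_{t+1} \mid \mathcal F_t] = -2.7460

For an AR(p) model X_t = c + sum_i phi_i X_{t-i} + eps_t, the
one-step-ahead conditional mean is
  E[X_{t+1} | X_t, ...] = c + sum_i phi_i X_{t+1-i}.
Substitute known values:
  E[X_{t+1} | ...] = -1 + (-0.304) * (6) + (0.351) * (3) + (-0.195) * (5)
                   = -2.7460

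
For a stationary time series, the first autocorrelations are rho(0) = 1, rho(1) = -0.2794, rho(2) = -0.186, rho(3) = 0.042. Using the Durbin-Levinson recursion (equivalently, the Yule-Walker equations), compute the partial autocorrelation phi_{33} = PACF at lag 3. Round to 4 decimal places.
\phi_{33} = -0.1239

The PACF at lag k is phi_{kk}, the last component of the solution
to the Yule-Walker system G_k phi = r_k where
  (G_k)_{ij} = rho(|i - j|), (r_k)_i = rho(i), i,j = 1..k.
Equivalently, Durbin-Levinson gives phi_{kk} iteratively:
  phi_{11} = rho(1)
  phi_{kk} = [rho(k) - sum_{j=1..k-1} phi_{k-1,j} rho(k-j)]
            / [1 - sum_{j=1..k-1} phi_{k-1,j} rho(j)],
  phi_{k,j} = phi_{k-1,j} - phi_{kk} phi_{k-1,k-j},  j = 1..k-1.
Step k = 1:
  phi_11 = rho(1) = -0.2794.
Step k = 2:
  phi_22 = [rho(2) - phi_11 rho(1)] / [1 - phi_11 rho(1)] = [-0.186 - (-0.2794)(-0.2794)] / [1 - (-0.2794)(-0.2794)]
         = -0.26406436 / 0.92193564 = -0.286424.
  Update: phi_21 = phi_11 - phi_22 phi_11 = -0.2794 - (-0.286424)(-0.2794) = -0.359427.
Step k = 3:
  phi_33 = [rho(3) - phi_21 rho(2) - phi_22 rho(1)] / [1 - phi_21 rho(1) - phi_22 rho(2)]
    numerator   = 0.042 - (-0.359427)(-0.186) - (-0.286424)(-0.2794) = -0.10488021
    denominator = 1 - (-0.359427)(-0.2794) - (-0.286424)(-0.186) = 0.84630131
  phi_33 = -0.10488021 / 0.84630131 = -0.1239.
Therefore phi_{33} = -0.1239.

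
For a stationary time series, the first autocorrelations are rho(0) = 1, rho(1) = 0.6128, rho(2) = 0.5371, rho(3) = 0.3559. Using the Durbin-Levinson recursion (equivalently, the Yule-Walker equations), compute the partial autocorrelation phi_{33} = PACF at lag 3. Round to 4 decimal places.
\phi_{33} = -0.0800

The PACF at lag k is phi_{kk}, the last component of the solution
to the Yule-Walker system G_k phi = r_k where
  (G_k)_{ij} = rho(|i - j|), (r_k)_i = rho(i), i,j = 1..k.
Equivalently, Durbin-Levinson gives phi_{kk} iteratively:
  phi_{11} = rho(1)
  phi_{kk} = [rho(k) - sum_{j=1..k-1} phi_{k-1,j} rho(k-j)]
            / [1 - sum_{j=1..k-1} phi_{k-1,j} rho(j)],
  phi_{k,j} = phi_{k-1,j} - phi_{kk} phi_{k-1,k-j},  j = 1..k-1.
Step k = 1:
  phi_11 = rho(1) = 0.6128.
Step k = 2:
  phi_22 = [rho(2) - phi_11 rho(1)] / [1 - phi_11 rho(1)] = [0.5371 - (0.6128)(0.6128)] / [1 - (0.6128)(0.6128)]
         = 0.16157616 / 0.62447616 = 0.258739.
  Update: phi_21 = phi_11 - phi_22 phi_11 = 0.6128 - (0.258739)(0.6128) = 0.454245.
Step k = 3:
  phi_33 = [rho(3) - phi_21 rho(2) - phi_22 rho(1)] / [1 - phi_21 rho(1) - phi_22 rho(2)]
    numerator   = 0.3559 - (0.454245)(0.5371) - (0.258739)(0.6128) = -0.04663003
    denominator = 1 - (0.454245)(0.6128) - (0.258739)(0.5371) = 0.58267015
  phi_33 = -0.04663003 / 0.58267015 = -0.08.
Therefore phi_{33} = -0.0800.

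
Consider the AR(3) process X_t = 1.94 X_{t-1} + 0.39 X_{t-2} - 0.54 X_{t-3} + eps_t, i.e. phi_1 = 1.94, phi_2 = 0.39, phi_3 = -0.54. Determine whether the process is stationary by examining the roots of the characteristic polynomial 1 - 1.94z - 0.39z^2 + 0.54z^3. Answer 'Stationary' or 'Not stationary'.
\text{Not stationary}

The AR(p) characteristic polynomial is P(z) = 1 - 1.94z - 0.39z^2 + 0.54z^3.
Stationarity requires all roots to lie outside the unit circle, i.e. |z| > 1 for every root.
Degree 3: look for a simple real root z0 first, then factor out (1 - z/z0) and solve the remaining quadratic.
Testing z0 = 0.5: P(0.5) = 1 + (-1.94)(0.5) + (-0.39)(0.5)^2 + (0.54)(0.5)^3
  = 1 + (-0.97) + (-0.0975) + (0.0675) = 0.  So z_0 = 0.5 is a root, |z_0| = 0.5.
Divide out the factor (1 - 2 z) = (1 - z/z0) (since 1/z0 = 2):
  P(z) = (1 - 2 z)(1 + (0.06) z + (-0.27) z^2)
  [check: z-coef 0.06 - (2) = -1.94; z^2-coef -0.27 - (2)(0.06) = -0.39; z^3-coef -(2)(-0.27) = 0.54.]
Remaining roots from the quadratic factor 1 + (0.06) z + (-0.27) z^2:
  Set 1 + (0.06) z + (-0.27) z^2 = 0, i.e. a z^2 + b z + c = 0 with a = -0.27, b = 0.06, c = 1.
  Discriminant D = b^2 - 4ac = (0.06)^2 - 4*(-0.27)*1 = 0.0036 - (-1.08) = 1.0836.
  D >= 0, so the roots are real: z = (-b +/- sqrt(D)) / (2a) = (-0.06 +/- 1.040961) / (-0.54).
    z_1 = (-0.06 + 1.040961) / (-0.54) = -1.8166,   |z_1| = 1.8166.
    z_2 = (-0.06 - 1.040961) / (-0.54) = 2.0388,   |z_2| = 2.0388.
Moduli of all roots: 0.5000, 1.8166, 2.0388.
All moduli strictly greater than 1? No.
Verdict: Not stationary.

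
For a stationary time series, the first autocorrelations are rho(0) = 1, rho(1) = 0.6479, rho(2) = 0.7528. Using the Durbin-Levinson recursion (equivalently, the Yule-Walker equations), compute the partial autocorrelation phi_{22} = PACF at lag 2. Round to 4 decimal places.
\phi_{22} = 0.5740

The PACF at lag k is phi_{kk}, the last component of the solution
to the Yule-Walker system G_k phi = r_k where
  (G_k)_{ij} = rho(|i - j|), (r_k)_i = rho(i), i,j = 1..k.
Equivalently, Durbin-Levinson gives phi_{kk} iteratively:
  phi_{11} = rho(1)
  phi_{kk} = [rho(k) - sum_{j=1..k-1} phi_{k-1,j} rho(k-j)]
            / [1 - sum_{j=1..k-1} phi_{k-1,j} rho(j)],
  phi_{k,j} = phi_{k-1,j} - phi_{kk} phi_{k-1,k-j},  j = 1..k-1.
Step k = 1:
  phi_11 = rho(1) = 0.6479.
Step k = 2:
  phi_22 = [rho(2) - phi_11 rho(1)] / [1 - phi_11 rho(1)] = [0.7528 - (0.6479)(0.6479)] / [1 - (0.6479)(0.6479)]
         = 0.33302559 / 0.58022559 = 0.574.
Therefore phi_{22} = 0.5740.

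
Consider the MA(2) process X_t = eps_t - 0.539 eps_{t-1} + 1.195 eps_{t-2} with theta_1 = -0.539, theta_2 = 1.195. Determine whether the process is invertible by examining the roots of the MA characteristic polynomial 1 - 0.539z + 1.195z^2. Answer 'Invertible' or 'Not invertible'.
\text{Not invertible}

The MA(q) characteristic polynomial is P(z) = 1 - 0.539z + 1.195z^2.
Invertibility requires all roots to lie outside the unit circle, i.e. |z| > 1 for every root.
Set 1 + (-0.539) z + (1.195) z^2 = 0, i.e. a z^2 + b z + c = 0 with a = 1.195, b = -0.539, c = 1.
Discriminant D = b^2 - 4ac = (-0.539)^2 - 4*(1.195)*1 = 0.290521 - (4.78) = -4.489479.
D < 0, so the roots are the complex-conjugate pair z = (-b +/- i sqrt(-D)) / (2a) = 0.2255 +/- 0.8865i.
For a conjugate pair |z|^2 = z * conj(z) = (product of roots) = c/a = 1/(1.195) = 0.83682, so |z| = sqrt(0.83682) = 0.9148 for both roots.
Moduli of all roots: 0.9148, 0.9148.
All moduli strictly greater than 1? No.
Verdict: Not invertible.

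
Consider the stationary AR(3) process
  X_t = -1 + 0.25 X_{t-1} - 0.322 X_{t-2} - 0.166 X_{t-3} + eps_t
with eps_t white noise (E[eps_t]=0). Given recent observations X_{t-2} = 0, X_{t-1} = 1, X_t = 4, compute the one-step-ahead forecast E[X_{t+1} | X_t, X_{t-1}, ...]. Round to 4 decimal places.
E[X_{t+1} \mid \mathcal F_t] = -0.3220

For an AR(p) model X_t = c + sum_i phi_i X_{t-i} + eps_t, the
one-step-ahead conditional mean is
  E[X_{t+1} | X_t, ...] = c + sum_i phi_i X_{t+1-i}.
Substitute known values:
  E[X_{t+1} | ...] = -1 + (0.25) * (4) + (-0.322) * (1) + (-0.166) * (0)
                   = -0.3220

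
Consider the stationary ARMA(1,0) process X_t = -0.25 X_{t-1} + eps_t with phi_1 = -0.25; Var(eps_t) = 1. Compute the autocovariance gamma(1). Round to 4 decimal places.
\gamma(1) = -0.2667

Multiply the model equation by X_{t-k} and take expectations. With theta_0 = psi_0 = 1 and psi_j the MA(infinity) weights, this gives
  gamma(k) - sum_i phi_i gamma(k-i) = c_k,
  c_k = sigma^2 * sum_{j=k..q} theta_j psi_{j-k}   (c_k = 0 for k > q),
using gamma(-m) = gamma(m).
Pure AR (q = 0): c_0 = sigma^2 = 1, c_k = 0 for k >= 1.
Equations for k = 0 and k = 1 (AR order 1):
  gamma(0) = phi_1 gamma(1) + c_0
  gamma(1) = phi_1 gamma(0) + c_1
Substituting the second into the first: gamma(0) (1 - phi_1^2) = c_0 + phi_1 c_1, so
  gamma(0) = c_0 / (1 - phi_1^2) = 1 / (1 - (-0.25)^2) = 1 / 0.9375 = 1.066667.
  gamma(1) = phi_1 gamma(0) = (-0.25)(1.066667) = -0.266667.
Therefore gamma(1) = -0.2667 (to 4 decimal places).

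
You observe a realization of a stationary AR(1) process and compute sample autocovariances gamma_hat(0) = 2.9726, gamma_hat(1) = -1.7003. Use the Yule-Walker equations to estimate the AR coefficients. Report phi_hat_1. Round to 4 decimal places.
\hat\phi_{1} = -0.5720

The Yule-Walker equations for an AR(p) process read, in matrix form,
  Gamma_p phi = r_p,   with   (Gamma_p)_{ij} = gamma(|i - j|),
                       (r_p)_i = gamma(i),   i,j = 1..p.
Substitute the sample gammas (Toeplitz matrix and right-hand side of size 1):
  Gamma_p = [[2.9726]]
  r_p     = [-1.7003]
With p = 1 this is the single equation gamma(0) phi_1 = gamma(1):
  phi_hat_1 = gamma(1) / gamma(0) = -1.7003 / 2.9726 = -0.5720.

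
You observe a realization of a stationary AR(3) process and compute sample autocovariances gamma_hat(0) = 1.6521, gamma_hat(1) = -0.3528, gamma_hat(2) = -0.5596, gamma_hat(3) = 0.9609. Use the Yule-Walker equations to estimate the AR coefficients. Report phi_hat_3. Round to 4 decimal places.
\hat\phi_{3} = 0.4929

The Yule-Walker equations for an AR(p) process read, in matrix form,
  Gamma_p phi = r_p,   with   (Gamma_p)_{ij} = gamma(|i - j|),
                       (r_p)_i = gamma(i),   i,j = 1..p.
Substitute the sample gammas (Toeplitz matrix and right-hand side of size 3):
  Gamma_p = [[1.6521, -0.3528, -0.5596], [-0.3528, 1.6521, -0.3528], [-0.5596, -0.3528, 1.6521]]
  r_p     = [-0.3528, -0.5596, 0.9609]
Written out (R1..R3):
  (R1) 1.6521 phi_1 - 0.3528 phi_2 - 0.5596 phi_3 = -0.3528
  (R2) -0.3528 phi_1 + 1.6521 phi_2 - 0.3528 phi_3 = -0.5596
  (R3) -0.5596 phi_1 - 0.3528 phi_2 + 1.6521 phi_3 = 0.9609
Gaussian elimination:
  R2 <- R2 - (-0.3528/1.6521) R1 = R2 - (-0.213546) R1:  1.576761 phi_2 - 0.472301 phi_3 = -0.634939
  R3 <- R3 - (-0.5596/1.6521) R1 = R3 - (-0.33872) R1:  -0.472301 phi_2 + 1.462552 phi_3 = 0.841399
  R3 <- R3 - (-0.472301/1.576761) R2 = R3 - (-0.299538) R2:  1.32108 phi_3 = 0.651211
Back-substitution:
  phi_hat_3 = 0.651211 / 1.32108 = 0.492938
  phi_hat_2 = (-0.634939 - (-0.472301)(0.492938)) / 1.576761 = -0.255032
  phi_hat_1 = (-0.3528 - (-0.3528)(-0.255032) - (-0.5596)(0.492938)) / 1.6521 = -0.101039
So phi_hat = [-0.1010, -0.2550, 0.4929].
Therefore phi_hat_3 = 0.4929.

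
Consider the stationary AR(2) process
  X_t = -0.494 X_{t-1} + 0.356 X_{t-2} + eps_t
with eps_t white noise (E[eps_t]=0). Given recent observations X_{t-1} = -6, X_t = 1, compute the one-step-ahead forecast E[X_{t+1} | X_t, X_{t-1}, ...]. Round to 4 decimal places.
E[X_{t+1} \mid \mathcal F_t] = -2.6300

For an AR(p) model X_t = c + sum_i phi_i X_{t-i} + eps_t, the
one-step-ahead conditional mean is
  E[X_{t+1} | X_t, ...] = c + sum_i phi_i X_{t+1-i}.
Substitute known values:
  E[X_{t+1} | ...] = (-0.494) * (1) + (0.356) * (-6)
                   = -2.6300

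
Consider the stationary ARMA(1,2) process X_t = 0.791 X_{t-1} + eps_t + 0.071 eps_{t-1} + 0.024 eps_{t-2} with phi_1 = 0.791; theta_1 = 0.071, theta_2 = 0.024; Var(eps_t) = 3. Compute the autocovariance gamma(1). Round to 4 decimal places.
\gamma(1) = 7.5697

Multiply the model equation by X_{t-k} and take expectations. With theta_0 = psi_0 = 1 and psi_j the MA(infinity) weights, this gives
  gamma(k) - sum_i phi_i gamma(k-i) = c_k,
  c_k = sigma^2 * sum_{j=k..q} theta_j psi_{j-k}   (c_k = 0 for k > q),
using gamma(-m) = gamma(m).
psi-weights needed (psi_j = theta_j + sum_i phi_i psi_{j-i}):
  psi_1 = theta_1 + phi_1 = 0.071 + (0.791) = 0.862
  psi_2 = theta_2 + phi_1 psi_1 = 0.024 + (0.791)(0.862) = 0.705842
Right-hand sides:
  c_0 = sigma^2 (1 + theta_1 psi_1 + theta_2 psi_2) = 3 * (1 + (0.071)(0.862) + (0.024)(0.705842)) = 3 * 1.078142 = 3.234427
  c_1 = sigma^2 (theta_1 + theta_2 psi_1) = 3 * (0.071 + (0.024)(0.862)) = 0.275064
  c_2 = sigma^2 theta_2 = 3 * (0.024) = 0.072
Equations for k = 0 and k = 1 (AR order 1):
  gamma(0) = phi_1 gamma(1) + c_0
  gamma(1) = phi_1 gamma(0) + c_1
Substituting the second into the first: gamma(0) (1 - phi_1^2) = c_0 + phi_1 c_1, so
  gamma(0) = (c_0 + phi_1 c_1) / (1 - phi_1^2) = (3.234427 + (0.791)(0.275064)) / (1 - (0.791)^2) = 3.452002 / 0.374319 = 9.222087.
  gamma(1) = phi_1 gamma(0) + c_1 = (0.791)(9.222087) + (0.275064) = 7.569735.
Therefore gamma(1) = 7.5697 (to 4 decimal places).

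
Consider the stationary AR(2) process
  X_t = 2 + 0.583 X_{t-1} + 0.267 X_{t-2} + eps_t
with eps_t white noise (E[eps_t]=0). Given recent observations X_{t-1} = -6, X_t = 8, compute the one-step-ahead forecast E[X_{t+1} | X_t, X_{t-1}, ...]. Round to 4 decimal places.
E[X_{t+1} \mid \mathcal F_t] = 5.0620

For an AR(p) model X_t = c + sum_i phi_i X_{t-i} + eps_t, the
one-step-ahead conditional mean is
  E[X_{t+1} | X_t, ...] = c + sum_i phi_i X_{t+1-i}.
Substitute known values:
  E[X_{t+1} | ...] = 2 + (0.583) * (8) + (0.267) * (-6)
                   = 5.0620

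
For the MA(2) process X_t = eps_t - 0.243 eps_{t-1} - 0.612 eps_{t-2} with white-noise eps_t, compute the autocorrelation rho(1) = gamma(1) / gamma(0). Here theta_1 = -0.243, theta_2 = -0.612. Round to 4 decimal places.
\rho(1) = -0.0658

For an MA(q) process with theta_0 = 1, the autocovariance is
  gamma(k) = sigma^2 * sum_{i=0..q-k} theta_i * theta_{i+k},
and rho(k) = gamma(k) / gamma(0). Sigma^2 cancels.
  numerator   = (1)*(-0.243) + (-0.243)*(-0.612) = -0.094284.
  denominator = (1)^2 + (-0.243)^2 + (-0.612)^2 = 1.433593.
  rho(1) = -0.094284 / 1.433593 = -0.0658.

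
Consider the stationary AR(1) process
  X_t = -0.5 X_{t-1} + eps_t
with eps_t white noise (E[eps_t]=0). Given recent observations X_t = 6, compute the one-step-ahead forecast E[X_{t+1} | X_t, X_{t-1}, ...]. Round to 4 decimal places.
E[X_{t+1} \mid \mathcal F_t] = -3.0000

For an AR(p) model X_t = c + sum_i phi_i X_{t-i} + eps_t, the
one-step-ahead conditional mean is
  E[X_{t+1} | X_t, ...] = c + sum_i phi_i X_{t+1-i}.
Substitute known values:
  E[X_{t+1} | ...] = (-0.5) * (6)
                   = -3.0000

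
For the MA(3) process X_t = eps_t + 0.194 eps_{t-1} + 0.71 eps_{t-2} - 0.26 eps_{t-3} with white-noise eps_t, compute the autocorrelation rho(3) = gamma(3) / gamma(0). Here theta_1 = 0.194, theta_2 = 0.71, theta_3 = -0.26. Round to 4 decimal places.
\rho(3) = -0.1616

For an MA(q) process with theta_0 = 1, the autocovariance is
  gamma(k) = sigma^2 * sum_{i=0..q-k} theta_i * theta_{i+k},
and rho(k) = gamma(k) / gamma(0). Sigma^2 cancels.
  numerator   = (1)*(-0.26) = -0.26.
  denominator = (1)^2 + (0.194)^2 + (0.71)^2 + (-0.26)^2 = 1.609336.
  rho(3) = -0.26 / 1.609336 = -0.1616.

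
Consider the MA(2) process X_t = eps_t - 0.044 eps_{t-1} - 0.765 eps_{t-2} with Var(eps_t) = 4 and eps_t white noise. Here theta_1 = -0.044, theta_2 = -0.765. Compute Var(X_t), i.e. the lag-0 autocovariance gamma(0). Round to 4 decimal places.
\gamma(0) = 6.3486

For an MA(q) process X_t = eps_t + sum_i theta_i eps_{t-i} with
Var(eps_t) = sigma^2, the variance is
  gamma(0) = sigma^2 * (1 + sum_i theta_i^2).
  sum_i theta_i^2 = (-0.044)^2 + (-0.765)^2 = 0.001936 + 0.585225 = 0.587161.
  gamma(0) = 4 * (1 + 0.587161) = 4 * 1.587161 = 6.348644, which rounds to 6.3486.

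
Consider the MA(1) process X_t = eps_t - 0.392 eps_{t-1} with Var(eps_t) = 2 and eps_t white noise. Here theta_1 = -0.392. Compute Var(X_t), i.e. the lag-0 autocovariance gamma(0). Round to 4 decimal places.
\gamma(0) = 2.3073

For an MA(q) process X_t = eps_t + sum_i theta_i eps_{t-i} with
Var(eps_t) = sigma^2, the variance is
  gamma(0) = sigma^2 * (1 + sum_i theta_i^2).
  sum_i theta_i^2 = (-0.392)^2 = 0.153664.
  gamma(0) = 2 * (1 + 0.153664) = 2 * 1.153664 = 2.307328, which rounds to 2.3073.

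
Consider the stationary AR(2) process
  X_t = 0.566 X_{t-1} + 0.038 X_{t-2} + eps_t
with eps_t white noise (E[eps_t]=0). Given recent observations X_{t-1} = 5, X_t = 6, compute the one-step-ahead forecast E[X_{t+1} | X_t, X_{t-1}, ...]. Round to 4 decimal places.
E[X_{t+1} \mid \mathcal F_t] = 3.5860

For an AR(p) model X_t = c + sum_i phi_i X_{t-i} + eps_t, the
one-step-ahead conditional mean is
  E[X_{t+1} | X_t, ...] = c + sum_i phi_i X_{t+1-i}.
Substitute known values:
  E[X_{t+1} | ...] = (0.566) * (6) + (0.038) * (5)
                   = 3.5860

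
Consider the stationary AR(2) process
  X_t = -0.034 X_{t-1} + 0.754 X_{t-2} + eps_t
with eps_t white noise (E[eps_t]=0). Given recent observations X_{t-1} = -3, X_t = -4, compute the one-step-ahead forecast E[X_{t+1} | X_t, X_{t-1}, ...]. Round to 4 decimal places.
E[X_{t+1} \mid \mathcal F_t] = -2.1260

For an AR(p) model X_t = c + sum_i phi_i X_{t-i} + eps_t, the
one-step-ahead conditional mean is
  E[X_{t+1} | X_t, ...] = c + sum_i phi_i X_{t+1-i}.
Substitute known values:
  E[X_{t+1} | ...] = (-0.034) * (-4) + (0.754) * (-3)
                   = -2.1260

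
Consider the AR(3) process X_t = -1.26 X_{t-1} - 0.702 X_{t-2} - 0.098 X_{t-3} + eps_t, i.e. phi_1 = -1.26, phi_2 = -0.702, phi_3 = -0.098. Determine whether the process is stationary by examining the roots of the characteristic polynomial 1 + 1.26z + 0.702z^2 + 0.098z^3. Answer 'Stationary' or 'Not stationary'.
\text{Stationary}

The AR(p) characteristic polynomial is P(z) = 1 + 1.26z + 0.702z^2 + 0.098z^3.
Stationarity requires all roots to lie outside the unit circle, i.e. |z| > 1 for every root.
Degree 3: look for a simple real root z0 first, then factor out (1 - z/z0) and solve the remaining quadratic.
Testing z0 = -5: P(-5) = 1 + (1.26)(-5) + (0.702)(-5)^2 + (0.098)(-5)^3
  = 1 + (-6.3) + (17.55) + (-12.25) = 0.  So z_0 = -5 is a root, |z_0| = 5.
Divide out the factor (1 + 0.2 z) = (1 - z/z0) (since 1/z0 = -0.2):
  P(z) = (1 + 0.2 z)(1 + (1.06) z + (0.49) z^2)
  [check: z-coef 1.06 - (-0.2) = 1.26; z^2-coef 0.49 - (-0.2)(1.06) = 0.702; z^3-coef -(-0.2)(0.49) = 0.098.]
Remaining roots from the quadratic factor 1 + (1.06) z + (0.49) z^2:
  Set 1 + (1.06) z + (0.49) z^2 = 0, i.e. a z^2 + b z + c = 0 with a = 0.49, b = 1.06, c = 1.
  Discriminant D = b^2 - 4ac = (1.06)^2 - 4*(0.49)*1 = 1.1236 - (1.96) = -0.8364.
  D < 0, so the roots are the complex-conjugate pair z = (-b +/- i sqrt(-D)) / (2a) = -1.0816 +/- 0.9332i.
  For a conjugate pair |z|^2 = z * conj(z) = (product of roots) = c/a = 1/(0.49) = 2.040816, so |z| = sqrt(2.040816) = 1.4286 for both roots.
Moduli of all roots: 5.0000, 1.4286, 1.4286.
All moduli strictly greater than 1? Yes.
Verdict: Stationary.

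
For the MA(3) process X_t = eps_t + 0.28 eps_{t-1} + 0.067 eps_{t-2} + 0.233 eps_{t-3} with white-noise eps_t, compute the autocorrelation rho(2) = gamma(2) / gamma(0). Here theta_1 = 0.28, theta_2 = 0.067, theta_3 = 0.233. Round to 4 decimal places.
\rho(2) = 0.1163

For an MA(q) process with theta_0 = 1, the autocovariance is
  gamma(k) = sigma^2 * sum_{i=0..q-k} theta_i * theta_{i+k},
and rho(k) = gamma(k) / gamma(0). Sigma^2 cancels.
  numerator   = (1)*(0.067) + (0.28)*(0.233) = 0.13224.
  denominator = (1)^2 + (0.28)^2 + (0.067)^2 + (0.233)^2 = 1.137178.
  rho(2) = 0.13224 / 1.137178 = 0.1163.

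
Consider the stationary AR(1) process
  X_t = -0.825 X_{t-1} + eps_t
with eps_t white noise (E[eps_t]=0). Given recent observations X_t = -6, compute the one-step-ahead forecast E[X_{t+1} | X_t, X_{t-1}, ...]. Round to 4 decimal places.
E[X_{t+1} \mid \mathcal F_t] = 4.9500

For an AR(p) model X_t = c + sum_i phi_i X_{t-i} + eps_t, the
one-step-ahead conditional mean is
  E[X_{t+1} | X_t, ...] = c + sum_i phi_i X_{t+1-i}.
Substitute known values:
  E[X_{t+1} | ...] = (-0.825) * (-6)
                   = 4.9500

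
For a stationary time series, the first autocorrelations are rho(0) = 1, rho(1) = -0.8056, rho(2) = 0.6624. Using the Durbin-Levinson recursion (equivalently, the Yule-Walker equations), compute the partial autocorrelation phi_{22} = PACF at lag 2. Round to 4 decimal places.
\phi_{22} = 0.0382

The PACF at lag k is phi_{kk}, the last component of the solution
to the Yule-Walker system G_k phi = r_k where
  (G_k)_{ij} = rho(|i - j|), (r_k)_i = rho(i), i,j = 1..k.
Equivalently, Durbin-Levinson gives phi_{kk} iteratively:
  phi_{11} = rho(1)
  phi_{kk} = [rho(k) - sum_{j=1..k-1} phi_{k-1,j} rho(k-j)]
            / [1 - sum_{j=1..k-1} phi_{k-1,j} rho(j)],
  phi_{k,j} = phi_{k-1,j} - phi_{kk} phi_{k-1,k-j},  j = 1..k-1.
Step k = 1:
  phi_11 = rho(1) = -0.8056.
Step k = 2:
  phi_22 = [rho(2) - phi_11 rho(1)] / [1 - phi_11 rho(1)] = [0.6624 - (-0.8056)(-0.8056)] / [1 - (-0.8056)(-0.8056)]
         = 0.01340864 / 0.35100864 = 0.0382.
Therefore phi_{22} = 0.0382.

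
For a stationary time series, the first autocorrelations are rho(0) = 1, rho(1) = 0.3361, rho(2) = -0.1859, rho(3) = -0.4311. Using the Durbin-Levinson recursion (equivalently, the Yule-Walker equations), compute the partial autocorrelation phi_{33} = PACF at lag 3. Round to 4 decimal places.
\phi_{33} = -0.2980

The PACF at lag k is phi_{kk}, the last component of the solution
to the Yule-Walker system G_k phi = r_k where
  (G_k)_{ij} = rho(|i - j|), (r_k)_i = rho(i), i,j = 1..k.
Equivalently, Durbin-Levinson gives phi_{kk} iteratively:
  phi_{11} = rho(1)
  phi_{kk} = [rho(k) - sum_{j=1..k-1} phi_{k-1,j} rho(k-j)]
            / [1 - sum_{j=1..k-1} phi_{k-1,j} rho(j)],
  phi_{k,j} = phi_{k-1,j} - phi_{kk} phi_{k-1,k-j},  j = 1..k-1.
Step k = 1:
  phi_11 = rho(1) = 0.3361.
Step k = 2:
  phi_22 = [rho(2) - phi_11 rho(1)] / [1 - phi_11 rho(1)] = [-0.1859 - (0.3361)(0.3361)] / [1 - (0.3361)(0.3361)]
         = -0.29886321 / 0.88703679 = -0.336923.
  Update: phi_21 = phi_11 - phi_22 phi_11 = 0.3361 - (-0.336923)(0.3361) = 0.44934.
Step k = 3:
  phi_33 = [rho(3) - phi_21 rho(2) - phi_22 rho(1)] / [1 - phi_21 rho(1) - phi_22 rho(2)]
    numerator   = -0.4311 - (0.44934)(-0.1859) - (-0.336923)(0.3361) = -0.23432786
    denominator = 1 - (0.44934)(0.3361) - (-0.336923)(-0.1859) = 0.78634286
  phi_33 = -0.23432786 / 0.78634286 = -0.298.
Therefore phi_{33} = -0.2980.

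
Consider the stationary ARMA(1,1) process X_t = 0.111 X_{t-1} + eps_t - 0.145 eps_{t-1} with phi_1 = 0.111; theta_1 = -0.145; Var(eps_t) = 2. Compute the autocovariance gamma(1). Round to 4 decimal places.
\gamma(1) = -0.0677

Multiply the model equation by X_{t-k} and take expectations. With theta_0 = psi_0 = 1 and psi_j the MA(infinity) weights, this gives
  gamma(k) - sum_i phi_i gamma(k-i) = c_k,
  c_k = sigma^2 * sum_{j=k..q} theta_j psi_{j-k}   (c_k = 0 for k > q),
using gamma(-m) = gamma(m).
psi-weights needed (psi_j = theta_j + sum_i phi_i psi_{j-i}):
  psi_1 = theta_1 + phi_1 = -0.145 + (0.111) = -0.034
Right-hand sides:
  c_0 = sigma^2 (1 + theta_1 psi_1) = 2 * (1 + (-0.145)(-0.034)) = 2 * 1.00493 = 2.00986
  c_1 = sigma^2 theta_1 = 2 * (-0.145) = -0.29
  c_2 = 0
Equations for k = 0 and k = 1 (AR order 1):
  gamma(0) = phi_1 gamma(1) + c_0
  gamma(1) = phi_1 gamma(0) + c_1
Substituting the second into the first: gamma(0) (1 - phi_1^2) = c_0 + phi_1 c_1, so
  gamma(0) = (c_0 + phi_1 c_1) / (1 - phi_1^2) = (2.00986 + (0.111)(-0.29)) / (1 - (0.111)^2) = 1.97767 / 0.987679 = 2.002341.
  gamma(1) = phi_1 gamma(0) + c_1 = (0.111)(2.002341) + (-0.29) = -0.06774.
Therefore gamma(1) = -0.0677 (to 4 decimal places).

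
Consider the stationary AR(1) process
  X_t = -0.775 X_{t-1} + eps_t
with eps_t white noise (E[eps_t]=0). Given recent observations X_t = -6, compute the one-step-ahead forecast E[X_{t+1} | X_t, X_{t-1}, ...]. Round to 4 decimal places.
E[X_{t+1} \mid \mathcal F_t] = 4.6500

For an AR(p) model X_t = c + sum_i phi_i X_{t-i} + eps_t, the
one-step-ahead conditional mean is
  E[X_{t+1} | X_t, ...] = c + sum_i phi_i X_{t+1-i}.
Substitute known values:
  E[X_{t+1} | ...] = (-0.775) * (-6)
                   = 4.6500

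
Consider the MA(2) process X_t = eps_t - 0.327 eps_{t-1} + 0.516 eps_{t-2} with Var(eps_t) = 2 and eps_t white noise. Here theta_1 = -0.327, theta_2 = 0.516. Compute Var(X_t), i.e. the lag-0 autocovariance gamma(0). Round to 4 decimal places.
\gamma(0) = 2.7464

For an MA(q) process X_t = eps_t + sum_i theta_i eps_{t-i} with
Var(eps_t) = sigma^2, the variance is
  gamma(0) = sigma^2 * (1 + sum_i theta_i^2).
  sum_i theta_i^2 = (-0.327)^2 + (0.516)^2 = 0.106929 + 0.266256 = 0.373185.
  gamma(0) = 2 * (1 + 0.373185) = 2 * 1.373185 = 2.74637, which rounds to 2.7464.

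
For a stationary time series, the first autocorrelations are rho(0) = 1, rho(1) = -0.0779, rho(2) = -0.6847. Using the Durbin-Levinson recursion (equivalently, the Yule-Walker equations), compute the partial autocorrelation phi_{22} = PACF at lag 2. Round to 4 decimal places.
\phi_{22} = -0.6950

The PACF at lag k is phi_{kk}, the last component of the solution
to the Yule-Walker system G_k phi = r_k where
  (G_k)_{ij} = rho(|i - j|), (r_k)_i = rho(i), i,j = 1..k.
Equivalently, Durbin-Levinson gives phi_{kk} iteratively:
  phi_{11} = rho(1)
  phi_{kk} = [rho(k) - sum_{j=1..k-1} phi_{k-1,j} rho(k-j)]
            / [1 - sum_{j=1..k-1} phi_{k-1,j} rho(j)],
  phi_{k,j} = phi_{k-1,j} - phi_{kk} phi_{k-1,k-j},  j = 1..k-1.
Step k = 1:
  phi_11 = rho(1) = -0.0779.
Step k = 2:
  phi_22 = [rho(2) - phi_11 rho(1)] / [1 - phi_11 rho(1)] = [-0.6847 - (-0.0779)(-0.0779)] / [1 - (-0.0779)(-0.0779)]
         = -0.69076841 / 0.99393159 = -0.695.
Therefore phi_{22} = -0.6950.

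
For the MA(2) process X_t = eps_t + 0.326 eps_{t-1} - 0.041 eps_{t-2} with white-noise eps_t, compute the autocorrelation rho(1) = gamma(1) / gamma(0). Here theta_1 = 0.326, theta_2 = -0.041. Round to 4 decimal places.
\rho(1) = 0.2822

For an MA(q) process with theta_0 = 1, the autocovariance is
  gamma(k) = sigma^2 * sum_{i=0..q-k} theta_i * theta_{i+k},
and rho(k) = gamma(k) / gamma(0). Sigma^2 cancels.
  numerator   = (1)*(0.326) + (0.326)*(-0.041) = 0.312634.
  denominator = (1)^2 + (0.326)^2 + (-0.041)^2 = 1.107957.
  rho(1) = 0.312634 / 1.107957 = 0.2822.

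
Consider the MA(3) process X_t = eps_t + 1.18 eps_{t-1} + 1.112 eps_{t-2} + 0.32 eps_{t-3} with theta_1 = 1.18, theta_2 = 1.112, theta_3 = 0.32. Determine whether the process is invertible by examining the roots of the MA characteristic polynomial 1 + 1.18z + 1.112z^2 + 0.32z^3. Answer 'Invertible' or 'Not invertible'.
\text{Invertible}

The MA(q) characteristic polynomial is P(z) = 1 + 1.18z + 1.112z^2 + 0.32z^3.
Invertibility requires all roots to lie outside the unit circle, i.e. |z| > 1 for every root.
Degree 3: look for a simple real root z0 first, then factor out (1 - z/z0) and solve the remaining quadratic.
Testing z0 = -2.5: P(-2.5) = 1 + (1.18)(-2.5) + (1.112)(-2.5)^2 + (0.32)(-2.5)^3
  = 1 + (-2.95) + (6.95) + (-5) = 0.  So z_0 = -2.5 is a root, |z_0| = 2.5.
Divide out the factor (1 + 0.4 z) = (1 - z/z0) (since 1/z0 = -0.4):
  P(z) = (1 + 0.4 z)(1 + (0.78) z + (0.8) z^2)
  [check: z-coef 0.78 - (-0.4) = 1.18; z^2-coef 0.8 - (-0.4)(0.78) = 1.112; z^3-coef -(-0.4)(0.8) = 0.32.]
Remaining roots from the quadratic factor 1 + (0.78) z + (0.8) z^2:
  Set 1 + (0.78) z + (0.8) z^2 = 0, i.e. a z^2 + b z + c = 0 with a = 0.8, b = 0.78, c = 1.
  Discriminant D = b^2 - 4ac = (0.78)^2 - 4*(0.8)*1 = 0.6084 - (3.2) = -2.5916.
  D < 0, so the roots are the complex-conjugate pair z = (-b +/- i sqrt(-D)) / (2a) = -0.4875 +/- 1.0062i.
  For a conjugate pair |z|^2 = z * conj(z) = (product of roots) = c/a = 1/(0.8) = 1.25, so |z| = sqrt(1.25) = 1.118 for both roots.
Moduli of all roots: 2.5000, 1.1180, 1.1180.
All moduli strictly greater than 1? Yes.
Verdict: Invertible.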